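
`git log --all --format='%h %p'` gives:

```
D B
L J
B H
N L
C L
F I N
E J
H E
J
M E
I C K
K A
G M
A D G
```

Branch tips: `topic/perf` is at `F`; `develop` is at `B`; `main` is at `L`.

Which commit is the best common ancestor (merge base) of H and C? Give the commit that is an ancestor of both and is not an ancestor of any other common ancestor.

J

Ancestors of H: {E, H, J}.
Ancestors of C: {C, J, L}.
Common ancestors: {J}.
The only common ancestor is J, so it is the merge base.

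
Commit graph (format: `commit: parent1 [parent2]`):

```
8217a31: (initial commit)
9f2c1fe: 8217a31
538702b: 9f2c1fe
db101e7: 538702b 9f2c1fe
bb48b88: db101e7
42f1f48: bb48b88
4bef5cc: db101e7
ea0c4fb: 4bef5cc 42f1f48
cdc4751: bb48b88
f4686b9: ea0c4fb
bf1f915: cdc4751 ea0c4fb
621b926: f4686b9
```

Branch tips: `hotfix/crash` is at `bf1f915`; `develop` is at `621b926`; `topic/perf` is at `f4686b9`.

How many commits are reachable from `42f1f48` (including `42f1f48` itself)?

6

Walking parent pointers from 42f1f48: reachable set = {42f1f48, 538702b, 8217a31, 9f2c1fe, bb48b88, db101e7}.
That is 6 commits.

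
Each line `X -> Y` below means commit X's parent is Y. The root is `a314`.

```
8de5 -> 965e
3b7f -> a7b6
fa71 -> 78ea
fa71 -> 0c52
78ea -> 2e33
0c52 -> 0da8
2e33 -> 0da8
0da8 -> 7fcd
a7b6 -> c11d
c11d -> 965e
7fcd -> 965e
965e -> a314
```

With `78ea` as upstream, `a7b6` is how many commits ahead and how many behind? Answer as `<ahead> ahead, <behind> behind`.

Reachable from a7b6: {965e, a314, a7b6, c11d}.
Reachable from 78ea: {0da8, 2e33, 78ea, 7fcd, 965e, a314}.
Only in a7b6's history (ahead): {a7b6, c11d} — 2.
Only in 78ea's history (behind): {0da8, 2e33, 78ea, 7fcd} — 4.

2 ahead, 4 behind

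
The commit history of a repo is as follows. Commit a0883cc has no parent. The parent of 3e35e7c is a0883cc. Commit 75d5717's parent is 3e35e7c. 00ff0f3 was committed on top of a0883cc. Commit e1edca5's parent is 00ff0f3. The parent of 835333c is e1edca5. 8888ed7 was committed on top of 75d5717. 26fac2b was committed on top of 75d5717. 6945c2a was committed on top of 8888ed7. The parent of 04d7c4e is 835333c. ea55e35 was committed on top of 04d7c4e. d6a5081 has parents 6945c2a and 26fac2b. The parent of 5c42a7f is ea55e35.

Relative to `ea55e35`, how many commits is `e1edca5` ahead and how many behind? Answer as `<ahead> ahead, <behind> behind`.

Reachable from e1edca5: {00ff0f3, a0883cc, e1edca5}.
Reachable from ea55e35: {00ff0f3, 04d7c4e, 835333c, a0883cc, e1edca5, ea55e35}.
Only in e1edca5's history (ahead): {} — 0.
Only in ea55e35's history (behind): {04d7c4e, 835333c, ea55e35} — 3.

0 ahead, 3 behind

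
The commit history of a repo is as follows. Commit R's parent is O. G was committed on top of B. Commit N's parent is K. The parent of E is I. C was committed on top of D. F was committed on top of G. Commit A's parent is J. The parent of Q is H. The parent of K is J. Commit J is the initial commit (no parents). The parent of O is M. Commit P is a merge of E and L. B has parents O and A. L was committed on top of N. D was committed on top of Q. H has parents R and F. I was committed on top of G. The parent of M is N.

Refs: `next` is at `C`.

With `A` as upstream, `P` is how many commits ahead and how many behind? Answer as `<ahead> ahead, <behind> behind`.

10 ahead, 0 behind

Reachable from P: {A, B, E, G, I, J, K, L, M, N, O, P}.
Reachable from A: {A, J}.
Only in P's history (ahead): {B, E, G, I, K, L, M, N, O, P} — 10.
Only in A's history (behind): {} — 0.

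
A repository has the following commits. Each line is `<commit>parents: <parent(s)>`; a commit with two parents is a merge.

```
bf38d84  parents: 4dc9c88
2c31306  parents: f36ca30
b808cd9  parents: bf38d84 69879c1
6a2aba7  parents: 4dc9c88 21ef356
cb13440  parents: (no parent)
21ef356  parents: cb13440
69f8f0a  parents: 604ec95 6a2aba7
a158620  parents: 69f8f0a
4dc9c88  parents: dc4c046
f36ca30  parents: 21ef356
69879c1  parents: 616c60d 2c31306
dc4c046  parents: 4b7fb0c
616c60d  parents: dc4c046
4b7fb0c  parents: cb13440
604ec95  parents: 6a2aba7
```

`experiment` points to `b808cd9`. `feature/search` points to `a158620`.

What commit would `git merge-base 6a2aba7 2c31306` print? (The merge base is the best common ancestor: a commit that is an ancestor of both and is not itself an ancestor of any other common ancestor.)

21ef356

Ancestors of 6a2aba7: {21ef356, 4b7fb0c, 4dc9c88, 6a2aba7, cb13440, dc4c046}.
Ancestors of 2c31306: {21ef356, 2c31306, cb13440, f36ca30}.
Common ancestors: {21ef356, cb13440}.
Among these, 21ef356 is not an ancestor of any other common ancestor — it is the merge base.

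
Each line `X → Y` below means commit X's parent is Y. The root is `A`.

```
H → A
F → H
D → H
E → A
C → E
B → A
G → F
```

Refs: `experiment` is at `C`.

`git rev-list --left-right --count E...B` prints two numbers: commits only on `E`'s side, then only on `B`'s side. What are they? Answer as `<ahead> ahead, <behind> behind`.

1 ahead, 1 behind

Reachable from E: {A, E}.
Reachable from B: {A, B}.
Only in E's history (ahead): {E} — 1.
Only in B's history (behind): {B} — 1.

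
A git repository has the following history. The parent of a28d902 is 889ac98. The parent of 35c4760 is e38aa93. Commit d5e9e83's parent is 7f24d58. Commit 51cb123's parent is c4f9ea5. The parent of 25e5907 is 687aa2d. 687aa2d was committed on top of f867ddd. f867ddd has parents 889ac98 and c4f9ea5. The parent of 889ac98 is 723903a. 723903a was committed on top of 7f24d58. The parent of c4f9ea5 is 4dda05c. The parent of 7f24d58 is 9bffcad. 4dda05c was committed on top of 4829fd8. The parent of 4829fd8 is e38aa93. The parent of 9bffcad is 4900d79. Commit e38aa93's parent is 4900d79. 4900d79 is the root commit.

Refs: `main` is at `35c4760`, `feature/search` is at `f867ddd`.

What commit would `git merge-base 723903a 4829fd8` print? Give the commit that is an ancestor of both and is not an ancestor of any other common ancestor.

4900d79

Ancestors of 723903a: {4900d79, 723903a, 7f24d58, 9bffcad}.
Ancestors of 4829fd8: {4829fd8, 4900d79, e38aa93}.
Common ancestors: {4900d79}.
The only common ancestor is 4900d79, so it is the merge base.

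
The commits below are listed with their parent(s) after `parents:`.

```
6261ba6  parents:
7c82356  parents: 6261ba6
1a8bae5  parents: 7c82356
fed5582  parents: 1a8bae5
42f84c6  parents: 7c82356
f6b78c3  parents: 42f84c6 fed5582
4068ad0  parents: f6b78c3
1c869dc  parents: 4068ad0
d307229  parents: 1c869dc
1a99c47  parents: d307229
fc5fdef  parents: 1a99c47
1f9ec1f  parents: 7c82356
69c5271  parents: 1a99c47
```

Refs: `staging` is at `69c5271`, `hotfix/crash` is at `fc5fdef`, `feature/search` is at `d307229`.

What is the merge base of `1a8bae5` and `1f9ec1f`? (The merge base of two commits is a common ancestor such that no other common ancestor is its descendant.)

Ancestors of 1a8bae5: {1a8bae5, 6261ba6, 7c82356}.
Ancestors of 1f9ec1f: {1f9ec1f, 6261ba6, 7c82356}.
Common ancestors: {6261ba6, 7c82356}.
Among these, 7c82356 is not an ancestor of any other common ancestor — it is the merge base.

7c82356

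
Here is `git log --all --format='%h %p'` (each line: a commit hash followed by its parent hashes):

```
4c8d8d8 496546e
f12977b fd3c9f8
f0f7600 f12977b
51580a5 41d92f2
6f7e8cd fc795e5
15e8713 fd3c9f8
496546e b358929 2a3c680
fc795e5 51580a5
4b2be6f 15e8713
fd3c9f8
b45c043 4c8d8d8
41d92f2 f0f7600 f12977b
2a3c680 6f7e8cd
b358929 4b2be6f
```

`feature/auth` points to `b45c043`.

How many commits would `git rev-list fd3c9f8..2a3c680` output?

Reachable from 2a3c680: {2a3c680, 41d92f2, 51580a5, 6f7e8cd, f0f7600, f12977b, fc795e5, fd3c9f8}.
Reachable from fd3c9f8: {fd3c9f8}.
In 2a3c680's history but not fd3c9f8's: {2a3c680, 41d92f2, 51580a5, 6f7e8cd, f0f7600, f12977b, fc795e5} — 7 commits.

7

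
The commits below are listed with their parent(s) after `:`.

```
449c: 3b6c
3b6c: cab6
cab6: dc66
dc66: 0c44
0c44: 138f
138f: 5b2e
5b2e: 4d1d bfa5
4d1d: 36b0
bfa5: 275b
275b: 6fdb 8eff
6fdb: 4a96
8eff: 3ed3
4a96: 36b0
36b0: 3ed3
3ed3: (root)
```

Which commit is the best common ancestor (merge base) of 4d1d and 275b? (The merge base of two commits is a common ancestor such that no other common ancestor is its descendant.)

Ancestors of 4d1d: {36b0, 3ed3, 4d1d}.
Ancestors of 275b: {275b, 36b0, 3ed3, 4a96, 6fdb, 8eff}.
Common ancestors: {36b0, 3ed3}.
Among these, 36b0 is not an ancestor of any other common ancestor — it is the merge base.

36b0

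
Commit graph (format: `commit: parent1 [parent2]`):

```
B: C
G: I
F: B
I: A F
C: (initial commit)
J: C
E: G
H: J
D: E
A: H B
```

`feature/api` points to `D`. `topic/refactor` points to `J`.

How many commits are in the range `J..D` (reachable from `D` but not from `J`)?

8

Reachable from D: {A, B, C, D, E, F, G, H, I, J}.
Reachable from J: {C, J}.
In D's history but not J's: {A, B, D, E, F, G, H, I} — 8 commits.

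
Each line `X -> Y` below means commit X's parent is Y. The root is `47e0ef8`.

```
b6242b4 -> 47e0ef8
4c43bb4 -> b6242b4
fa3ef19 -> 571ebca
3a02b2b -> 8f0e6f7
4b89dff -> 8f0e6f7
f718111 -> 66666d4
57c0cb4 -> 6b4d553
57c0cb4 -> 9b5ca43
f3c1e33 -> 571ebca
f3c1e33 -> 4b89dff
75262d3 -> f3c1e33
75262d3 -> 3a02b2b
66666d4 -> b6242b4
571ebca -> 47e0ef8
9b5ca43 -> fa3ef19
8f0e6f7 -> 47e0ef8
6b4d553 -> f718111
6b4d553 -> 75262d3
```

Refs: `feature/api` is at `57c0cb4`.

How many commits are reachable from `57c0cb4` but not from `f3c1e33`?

Reachable from 57c0cb4: {3a02b2b, 47e0ef8, 4b89dff, 571ebca, 57c0cb4, 66666d4, 6b4d553, 75262d3, 8f0e6f7, 9b5ca43, b6242b4, f3c1e33, f718111, fa3ef19}.
Reachable from f3c1e33: {47e0ef8, 4b89dff, 571ebca, 8f0e6f7, f3c1e33}.
In 57c0cb4's history but not f3c1e33's: {3a02b2b, 57c0cb4, 66666d4, 6b4d553, 75262d3, 9b5ca43, b6242b4, f718111, fa3ef19} — 9 commits.

9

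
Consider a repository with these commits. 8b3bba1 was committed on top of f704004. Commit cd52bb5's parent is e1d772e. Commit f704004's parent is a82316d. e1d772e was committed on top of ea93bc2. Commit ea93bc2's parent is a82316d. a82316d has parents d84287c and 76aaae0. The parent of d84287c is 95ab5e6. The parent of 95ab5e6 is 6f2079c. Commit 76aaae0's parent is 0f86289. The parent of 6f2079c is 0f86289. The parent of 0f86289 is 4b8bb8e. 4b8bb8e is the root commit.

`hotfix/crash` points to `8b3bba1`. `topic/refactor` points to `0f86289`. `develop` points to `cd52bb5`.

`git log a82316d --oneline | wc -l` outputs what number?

7

Walking parent pointers from a82316d: reachable set = {0f86289, 4b8bb8e, 6f2079c, 76aaae0, 95ab5e6, a82316d, d84287c}.
That is 7 commits.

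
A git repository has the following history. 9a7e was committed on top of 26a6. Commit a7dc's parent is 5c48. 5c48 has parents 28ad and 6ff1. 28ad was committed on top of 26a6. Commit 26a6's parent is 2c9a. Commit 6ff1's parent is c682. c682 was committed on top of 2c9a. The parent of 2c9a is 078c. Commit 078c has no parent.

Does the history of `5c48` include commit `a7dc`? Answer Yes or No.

No

Ancestors of 5c48: {078c, 26a6, 28ad, 2c9a, 5c48, 6ff1, c682}.
a7dc is not in that set, so it is not an ancestor of 5c48.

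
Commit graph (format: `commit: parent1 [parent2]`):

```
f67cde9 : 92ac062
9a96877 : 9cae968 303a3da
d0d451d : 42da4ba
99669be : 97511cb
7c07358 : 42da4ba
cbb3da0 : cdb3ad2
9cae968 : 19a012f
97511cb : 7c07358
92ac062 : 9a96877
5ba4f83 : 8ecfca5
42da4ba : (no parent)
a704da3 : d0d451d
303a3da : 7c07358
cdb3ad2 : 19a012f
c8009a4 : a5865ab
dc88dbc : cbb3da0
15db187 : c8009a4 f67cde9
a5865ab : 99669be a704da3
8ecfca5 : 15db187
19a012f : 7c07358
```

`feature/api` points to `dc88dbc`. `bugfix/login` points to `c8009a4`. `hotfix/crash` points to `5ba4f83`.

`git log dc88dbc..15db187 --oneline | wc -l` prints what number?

Reachable from 15db187: {15db187, 19a012f, 303a3da, 42da4ba, 7c07358, 92ac062, 97511cb, 99669be, 9a96877, 9cae968, a5865ab, a704da3, c8009a4, d0d451d, f67cde9}.
Reachable from dc88dbc: {19a012f, 42da4ba, 7c07358, cbb3da0, cdb3ad2, dc88dbc}.
In 15db187's history but not dc88dbc's: {15db187, 303a3da, 92ac062, 97511cb, 99669be, 9a96877, 9cae968, a5865ab, a704da3, c8009a4, d0d451d, f67cde9} — 12 commits.

12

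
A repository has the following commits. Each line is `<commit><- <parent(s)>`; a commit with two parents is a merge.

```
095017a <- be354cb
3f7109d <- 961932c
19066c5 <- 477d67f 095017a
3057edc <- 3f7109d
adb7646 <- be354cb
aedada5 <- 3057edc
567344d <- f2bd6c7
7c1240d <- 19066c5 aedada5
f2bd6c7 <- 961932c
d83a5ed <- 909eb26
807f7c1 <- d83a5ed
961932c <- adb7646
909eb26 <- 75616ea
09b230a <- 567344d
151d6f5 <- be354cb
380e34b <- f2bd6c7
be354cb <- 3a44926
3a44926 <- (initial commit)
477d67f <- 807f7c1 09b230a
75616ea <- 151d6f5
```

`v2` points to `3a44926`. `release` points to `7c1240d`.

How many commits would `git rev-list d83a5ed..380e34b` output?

4

Reachable from 380e34b: {380e34b, 3a44926, 961932c, adb7646, be354cb, f2bd6c7}.
Reachable from d83a5ed: {151d6f5, 3a44926, 75616ea, 909eb26, be354cb, d83a5ed}.
In 380e34b's history but not d83a5ed's: {380e34b, 961932c, adb7646, f2bd6c7} — 4 commits.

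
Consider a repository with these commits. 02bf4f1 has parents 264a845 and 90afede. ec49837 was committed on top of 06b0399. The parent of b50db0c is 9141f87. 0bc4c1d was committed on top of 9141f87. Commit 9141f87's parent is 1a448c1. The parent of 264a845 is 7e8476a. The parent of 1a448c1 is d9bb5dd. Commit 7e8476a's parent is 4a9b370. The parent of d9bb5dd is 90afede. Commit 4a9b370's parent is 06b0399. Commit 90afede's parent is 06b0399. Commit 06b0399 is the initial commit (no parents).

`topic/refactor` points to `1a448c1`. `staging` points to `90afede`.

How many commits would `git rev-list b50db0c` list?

6

Walking parent pointers from b50db0c: reachable set = {06b0399, 1a448c1, 90afede, 9141f87, b50db0c, d9bb5dd}.
That is 6 commits.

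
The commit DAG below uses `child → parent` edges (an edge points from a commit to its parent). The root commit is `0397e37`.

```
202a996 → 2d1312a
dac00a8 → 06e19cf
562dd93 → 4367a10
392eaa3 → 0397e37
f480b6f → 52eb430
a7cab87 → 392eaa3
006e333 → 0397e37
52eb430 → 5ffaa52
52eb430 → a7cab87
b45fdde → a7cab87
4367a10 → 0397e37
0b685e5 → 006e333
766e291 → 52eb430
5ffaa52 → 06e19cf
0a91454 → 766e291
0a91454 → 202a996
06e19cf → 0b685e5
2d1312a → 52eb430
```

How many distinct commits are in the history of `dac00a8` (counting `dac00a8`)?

Walking parent pointers from dac00a8: reachable set = {006e333, 0397e37, 06e19cf, 0b685e5, dac00a8}.
That is 5 commits.

5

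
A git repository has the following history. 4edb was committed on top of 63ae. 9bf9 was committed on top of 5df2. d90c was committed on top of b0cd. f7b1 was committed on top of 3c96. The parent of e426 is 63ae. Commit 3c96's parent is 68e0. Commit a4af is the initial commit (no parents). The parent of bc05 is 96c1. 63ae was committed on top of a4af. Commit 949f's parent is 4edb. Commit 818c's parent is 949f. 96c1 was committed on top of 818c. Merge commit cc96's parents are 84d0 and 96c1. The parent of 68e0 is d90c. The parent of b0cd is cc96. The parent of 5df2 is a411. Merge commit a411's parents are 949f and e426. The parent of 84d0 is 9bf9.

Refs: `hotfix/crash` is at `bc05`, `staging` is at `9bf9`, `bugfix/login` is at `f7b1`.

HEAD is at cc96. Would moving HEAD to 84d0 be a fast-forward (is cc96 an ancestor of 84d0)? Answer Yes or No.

No

A fast-forward from cc96 to 84d0 is possible iff cc96 is an ancestor of 84d0.
Ancestors of 84d0: {4edb, 5df2, 63ae, 84d0, 949f, 9bf9, a411, a4af, e426}.
cc96 is not among them, so fast-forward is not possible.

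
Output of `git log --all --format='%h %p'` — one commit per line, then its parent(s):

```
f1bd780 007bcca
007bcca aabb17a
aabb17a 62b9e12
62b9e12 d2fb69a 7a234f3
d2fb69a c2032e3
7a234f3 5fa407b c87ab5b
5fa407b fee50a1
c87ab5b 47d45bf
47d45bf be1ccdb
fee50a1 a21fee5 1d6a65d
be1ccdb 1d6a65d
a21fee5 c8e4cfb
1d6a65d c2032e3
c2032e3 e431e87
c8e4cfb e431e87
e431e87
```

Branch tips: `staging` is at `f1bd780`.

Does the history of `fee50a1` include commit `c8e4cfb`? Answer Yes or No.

Ancestors of fee50a1 (commits reachable by following parents): {1d6a65d, a21fee5, c2032e3, c8e4cfb, e431e87, fee50a1}.
c8e4cfb is in that set, so it is an ancestor of fee50a1.

Yes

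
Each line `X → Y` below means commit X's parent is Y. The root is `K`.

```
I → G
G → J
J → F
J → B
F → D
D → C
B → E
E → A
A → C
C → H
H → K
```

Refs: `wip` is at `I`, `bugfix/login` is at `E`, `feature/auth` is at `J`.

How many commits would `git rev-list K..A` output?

3

Reachable from A: {A, C, H, K}.
Reachable from K: {K}.
In A's history but not K's: {A, C, H} — 3 commits.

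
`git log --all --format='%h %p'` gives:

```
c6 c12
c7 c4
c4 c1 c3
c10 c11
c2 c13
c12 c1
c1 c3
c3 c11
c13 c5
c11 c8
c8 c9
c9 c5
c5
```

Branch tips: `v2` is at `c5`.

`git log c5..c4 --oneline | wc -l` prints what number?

6

Reachable from c4: {c1, c11, c3, c4, c5, c8, c9}.
Reachable from c5: {c5}.
In c4's history but not c5's: {c1, c11, c3, c4, c8, c9} — 6 commits.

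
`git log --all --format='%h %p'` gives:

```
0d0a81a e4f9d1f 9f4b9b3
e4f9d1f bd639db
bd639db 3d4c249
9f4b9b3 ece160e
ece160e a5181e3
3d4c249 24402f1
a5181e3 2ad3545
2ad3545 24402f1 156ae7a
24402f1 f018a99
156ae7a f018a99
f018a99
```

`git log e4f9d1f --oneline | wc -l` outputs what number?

Walking parent pointers from e4f9d1f: reachable set = {24402f1, 3d4c249, bd639db, e4f9d1f, f018a99}.
That is 5 commits.

5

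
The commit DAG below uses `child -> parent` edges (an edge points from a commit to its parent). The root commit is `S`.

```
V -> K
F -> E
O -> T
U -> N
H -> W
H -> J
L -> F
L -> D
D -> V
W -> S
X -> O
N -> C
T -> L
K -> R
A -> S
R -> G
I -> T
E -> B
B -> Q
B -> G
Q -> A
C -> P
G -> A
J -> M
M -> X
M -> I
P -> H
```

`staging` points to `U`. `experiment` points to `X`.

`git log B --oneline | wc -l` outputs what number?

5

Walking parent pointers from B: reachable set = {A, B, G, Q, S}.
That is 5 commits.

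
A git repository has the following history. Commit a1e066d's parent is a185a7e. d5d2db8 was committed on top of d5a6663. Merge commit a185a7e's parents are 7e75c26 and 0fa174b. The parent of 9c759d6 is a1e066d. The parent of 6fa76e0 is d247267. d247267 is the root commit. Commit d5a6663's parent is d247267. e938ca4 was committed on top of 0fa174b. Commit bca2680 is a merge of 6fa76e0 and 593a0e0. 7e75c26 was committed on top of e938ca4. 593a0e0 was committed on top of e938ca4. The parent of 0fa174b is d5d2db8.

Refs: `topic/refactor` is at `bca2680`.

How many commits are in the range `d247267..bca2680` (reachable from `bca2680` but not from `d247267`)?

Reachable from bca2680: {0fa174b, 593a0e0, 6fa76e0, bca2680, d247267, d5a6663, d5d2db8, e938ca4}.
Reachable from d247267: {d247267}.
In bca2680's history but not d247267's: {0fa174b, 593a0e0, 6fa76e0, bca2680, d5a6663, d5d2db8, e938ca4} — 7 commits.

7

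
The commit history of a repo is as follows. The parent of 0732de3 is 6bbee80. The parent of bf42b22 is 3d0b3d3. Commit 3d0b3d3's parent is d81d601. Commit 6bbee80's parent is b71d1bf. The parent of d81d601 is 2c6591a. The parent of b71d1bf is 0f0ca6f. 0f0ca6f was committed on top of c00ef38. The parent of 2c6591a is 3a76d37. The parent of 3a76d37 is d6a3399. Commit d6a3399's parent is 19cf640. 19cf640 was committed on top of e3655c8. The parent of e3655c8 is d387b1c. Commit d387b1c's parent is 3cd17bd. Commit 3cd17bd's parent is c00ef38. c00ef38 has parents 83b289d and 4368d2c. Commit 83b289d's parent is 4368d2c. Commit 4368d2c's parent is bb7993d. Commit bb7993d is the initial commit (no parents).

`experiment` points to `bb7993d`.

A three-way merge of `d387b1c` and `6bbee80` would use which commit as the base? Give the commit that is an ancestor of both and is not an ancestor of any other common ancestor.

Ancestors of d387b1c: {3cd17bd, 4368d2c, 83b289d, bb7993d, c00ef38, d387b1c}.
Ancestors of 6bbee80: {0f0ca6f, 4368d2c, 6bbee80, 83b289d, b71d1bf, bb7993d, c00ef38}.
Common ancestors: {4368d2c, 83b289d, bb7993d, c00ef38}.
Among these, c00ef38 is not an ancestor of any other common ancestor — it is the merge base.

c00ef38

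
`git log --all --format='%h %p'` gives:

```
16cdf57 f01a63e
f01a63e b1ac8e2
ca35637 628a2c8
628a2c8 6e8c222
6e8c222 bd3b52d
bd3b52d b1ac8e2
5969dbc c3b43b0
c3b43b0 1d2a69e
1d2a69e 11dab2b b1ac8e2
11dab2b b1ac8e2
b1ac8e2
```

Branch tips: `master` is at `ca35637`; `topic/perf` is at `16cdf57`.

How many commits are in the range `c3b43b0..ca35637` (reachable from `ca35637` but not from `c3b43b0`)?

Reachable from ca35637: {628a2c8, 6e8c222, b1ac8e2, bd3b52d, ca35637}.
Reachable from c3b43b0: {11dab2b, 1d2a69e, b1ac8e2, c3b43b0}.
In ca35637's history but not c3b43b0's: {628a2c8, 6e8c222, bd3b52d, ca35637} — 4 commits.

4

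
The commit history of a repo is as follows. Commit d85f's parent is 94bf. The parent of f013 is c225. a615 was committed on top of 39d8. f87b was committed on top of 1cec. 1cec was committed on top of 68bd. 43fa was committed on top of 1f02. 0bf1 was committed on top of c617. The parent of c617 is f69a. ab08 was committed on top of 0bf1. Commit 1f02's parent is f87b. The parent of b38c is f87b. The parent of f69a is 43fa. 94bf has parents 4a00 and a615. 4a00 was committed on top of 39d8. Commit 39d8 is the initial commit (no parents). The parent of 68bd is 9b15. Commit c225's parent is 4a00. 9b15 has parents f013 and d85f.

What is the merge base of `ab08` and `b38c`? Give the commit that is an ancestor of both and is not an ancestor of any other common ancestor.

Ancestors of ab08: {0bf1, 1cec, 1f02, 39d8, 43fa, 4a00, 68bd, 94bf, 9b15, a615, ab08, c225, c617, d85f, f013, f69a, f87b}.
Ancestors of b38c: {1cec, 39d8, 4a00, 68bd, 94bf, 9b15, a615, b38c, c225, d85f, f013, f87b}.
Common ancestors: {1cec, 39d8, 4a00, 68bd, 94bf, 9b15, a615, c225, d85f, f013, f87b}.
Among these, f87b is not an ancestor of any other common ancestor — it is the merge base.

f87b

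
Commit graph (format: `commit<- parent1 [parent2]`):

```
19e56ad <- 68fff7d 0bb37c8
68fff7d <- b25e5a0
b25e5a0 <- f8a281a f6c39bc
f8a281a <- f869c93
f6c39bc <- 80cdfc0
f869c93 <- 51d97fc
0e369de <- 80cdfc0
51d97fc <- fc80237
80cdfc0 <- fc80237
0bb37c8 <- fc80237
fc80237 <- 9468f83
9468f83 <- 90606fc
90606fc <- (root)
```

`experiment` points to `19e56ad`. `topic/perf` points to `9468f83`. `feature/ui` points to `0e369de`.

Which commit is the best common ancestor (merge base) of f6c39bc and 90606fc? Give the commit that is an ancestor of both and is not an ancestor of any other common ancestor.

90606fc

Ancestors of f6c39bc: {80cdfc0, 90606fc, 9468f83, f6c39bc, fc80237}.
Ancestors of 90606fc: {90606fc}.
Common ancestors: {90606fc}.
The only common ancestor is 90606fc, so it is the merge base.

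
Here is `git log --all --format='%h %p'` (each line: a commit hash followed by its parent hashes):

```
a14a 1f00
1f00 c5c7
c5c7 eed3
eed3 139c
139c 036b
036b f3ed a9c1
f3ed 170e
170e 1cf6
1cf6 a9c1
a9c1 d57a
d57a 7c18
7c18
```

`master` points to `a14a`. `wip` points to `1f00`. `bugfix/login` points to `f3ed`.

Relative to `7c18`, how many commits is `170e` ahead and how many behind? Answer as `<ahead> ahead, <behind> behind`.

Reachable from 170e: {170e, 1cf6, 7c18, a9c1, d57a}.
Reachable from 7c18: {7c18}.
Only in 170e's history (ahead): {170e, 1cf6, a9c1, d57a} — 4.
Only in 7c18's history (behind): {} — 0.

4 ahead, 0 behind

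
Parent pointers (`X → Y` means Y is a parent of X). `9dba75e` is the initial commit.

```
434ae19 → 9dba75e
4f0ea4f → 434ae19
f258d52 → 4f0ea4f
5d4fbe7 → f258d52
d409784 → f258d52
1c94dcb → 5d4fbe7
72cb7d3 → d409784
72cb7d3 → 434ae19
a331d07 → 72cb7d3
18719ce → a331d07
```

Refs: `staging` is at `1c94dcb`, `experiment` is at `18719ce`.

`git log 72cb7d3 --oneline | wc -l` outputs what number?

Walking parent pointers from 72cb7d3: reachable set = {434ae19, 4f0ea4f, 72cb7d3, 9dba75e, d409784, f258d52}.
That is 6 commits.

6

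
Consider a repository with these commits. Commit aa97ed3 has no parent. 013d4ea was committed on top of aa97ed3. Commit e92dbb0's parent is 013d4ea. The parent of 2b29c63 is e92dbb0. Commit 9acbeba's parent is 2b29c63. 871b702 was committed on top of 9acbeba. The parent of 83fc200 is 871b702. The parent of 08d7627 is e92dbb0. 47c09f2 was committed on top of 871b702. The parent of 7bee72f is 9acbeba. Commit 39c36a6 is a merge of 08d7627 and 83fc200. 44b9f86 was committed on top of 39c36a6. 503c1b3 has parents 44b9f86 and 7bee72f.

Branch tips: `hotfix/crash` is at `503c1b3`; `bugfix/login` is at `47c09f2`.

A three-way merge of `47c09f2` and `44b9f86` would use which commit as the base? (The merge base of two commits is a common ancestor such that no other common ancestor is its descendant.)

Ancestors of 47c09f2: {013d4ea, 2b29c63, 47c09f2, 871b702, 9acbeba, aa97ed3, e92dbb0}.
Ancestors of 44b9f86: {013d4ea, 08d7627, 2b29c63, 39c36a6, 44b9f86, 83fc200, 871b702, 9acbeba, aa97ed3, e92dbb0}.
Common ancestors: {013d4ea, 2b29c63, 871b702, 9acbeba, aa97ed3, e92dbb0}.
Among these, 871b702 is not an ancestor of any other common ancestor — it is the merge base.

871b702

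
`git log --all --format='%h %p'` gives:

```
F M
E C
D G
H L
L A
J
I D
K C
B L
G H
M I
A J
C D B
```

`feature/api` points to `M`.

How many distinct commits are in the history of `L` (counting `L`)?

Walking parent pointers from L: reachable set = {A, J, L}.
That is 3 commits.

3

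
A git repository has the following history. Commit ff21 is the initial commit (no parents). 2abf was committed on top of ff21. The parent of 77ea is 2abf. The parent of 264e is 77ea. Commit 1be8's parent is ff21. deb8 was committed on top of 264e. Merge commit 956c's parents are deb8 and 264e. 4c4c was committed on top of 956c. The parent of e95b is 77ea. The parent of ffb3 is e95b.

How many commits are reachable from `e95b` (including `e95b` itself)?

Walking parent pointers from e95b: reachable set = {2abf, 77ea, e95b, ff21}.
That is 4 commits.

4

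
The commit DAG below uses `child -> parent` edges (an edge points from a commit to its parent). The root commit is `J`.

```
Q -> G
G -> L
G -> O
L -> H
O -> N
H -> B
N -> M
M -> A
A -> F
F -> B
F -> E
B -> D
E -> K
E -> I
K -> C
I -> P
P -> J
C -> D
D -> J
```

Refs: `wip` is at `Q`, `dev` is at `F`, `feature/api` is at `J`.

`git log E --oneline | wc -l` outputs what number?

7

Walking parent pointers from E: reachable set = {C, D, E, I, J, K, P}.
That is 7 commits.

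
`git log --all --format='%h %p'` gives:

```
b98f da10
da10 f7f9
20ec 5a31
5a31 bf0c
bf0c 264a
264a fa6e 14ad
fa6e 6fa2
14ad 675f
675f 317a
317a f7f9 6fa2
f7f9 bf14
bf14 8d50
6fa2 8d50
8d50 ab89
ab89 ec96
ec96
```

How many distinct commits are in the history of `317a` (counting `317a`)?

7

Walking parent pointers from 317a: reachable set = {317a, 6fa2, 8d50, ab89, bf14, ec96, f7f9}.
That is 7 commits.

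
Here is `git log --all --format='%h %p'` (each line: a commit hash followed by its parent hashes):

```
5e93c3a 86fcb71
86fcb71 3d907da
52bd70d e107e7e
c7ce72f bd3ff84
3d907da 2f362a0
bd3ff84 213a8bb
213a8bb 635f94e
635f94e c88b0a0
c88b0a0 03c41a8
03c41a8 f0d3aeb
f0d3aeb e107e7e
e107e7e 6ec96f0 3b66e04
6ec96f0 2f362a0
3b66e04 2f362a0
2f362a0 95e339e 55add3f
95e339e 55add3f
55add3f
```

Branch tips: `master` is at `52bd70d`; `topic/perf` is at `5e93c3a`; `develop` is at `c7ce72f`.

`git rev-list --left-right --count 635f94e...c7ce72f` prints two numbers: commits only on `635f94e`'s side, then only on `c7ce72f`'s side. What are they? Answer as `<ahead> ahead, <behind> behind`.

Reachable from 635f94e: {03c41a8, 2f362a0, 3b66e04, 55add3f, 635f94e, 6ec96f0, 95e339e, c88b0a0, e107e7e, f0d3aeb}.
Reachable from c7ce72f: {03c41a8, 213a8bb, 2f362a0, 3b66e04, 55add3f, 635f94e, 6ec96f0, 95e339e, bd3ff84, c7ce72f, c88b0a0, e107e7e, f0d3aeb}.
Only in 635f94e's history (ahead): {} — 0.
Only in c7ce72f's history (behind): {213a8bb, bd3ff84, c7ce72f} — 3.

0 ahead, 3 behind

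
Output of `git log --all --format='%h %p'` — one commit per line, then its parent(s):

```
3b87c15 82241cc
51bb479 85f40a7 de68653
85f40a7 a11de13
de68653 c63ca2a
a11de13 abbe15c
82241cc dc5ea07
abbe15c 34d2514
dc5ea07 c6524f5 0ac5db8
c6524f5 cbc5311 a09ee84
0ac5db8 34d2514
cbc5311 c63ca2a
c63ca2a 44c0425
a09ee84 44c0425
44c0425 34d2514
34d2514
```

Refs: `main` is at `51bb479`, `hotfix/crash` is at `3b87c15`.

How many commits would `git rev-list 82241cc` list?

Walking parent pointers from 82241cc: reachable set = {0ac5db8, 34d2514, 44c0425, 82241cc, a09ee84, c63ca2a, c6524f5, cbc5311, dc5ea07}.
That is 9 commits.

9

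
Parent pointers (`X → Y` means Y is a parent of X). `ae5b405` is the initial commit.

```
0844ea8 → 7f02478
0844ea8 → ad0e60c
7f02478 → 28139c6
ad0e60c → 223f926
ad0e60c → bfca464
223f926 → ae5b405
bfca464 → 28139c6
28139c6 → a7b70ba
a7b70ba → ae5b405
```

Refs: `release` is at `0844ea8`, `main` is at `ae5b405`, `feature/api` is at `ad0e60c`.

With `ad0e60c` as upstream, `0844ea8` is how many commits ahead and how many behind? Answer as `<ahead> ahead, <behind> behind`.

Reachable from 0844ea8: {0844ea8, 223f926, 28139c6, 7f02478, a7b70ba, ad0e60c, ae5b405, bfca464}.
Reachable from ad0e60c: {223f926, 28139c6, a7b70ba, ad0e60c, ae5b405, bfca464}.
Only in 0844ea8's history (ahead): {0844ea8, 7f02478} — 2.
Only in ad0e60c's history (behind): {} — 0.

2 ahead, 0 behind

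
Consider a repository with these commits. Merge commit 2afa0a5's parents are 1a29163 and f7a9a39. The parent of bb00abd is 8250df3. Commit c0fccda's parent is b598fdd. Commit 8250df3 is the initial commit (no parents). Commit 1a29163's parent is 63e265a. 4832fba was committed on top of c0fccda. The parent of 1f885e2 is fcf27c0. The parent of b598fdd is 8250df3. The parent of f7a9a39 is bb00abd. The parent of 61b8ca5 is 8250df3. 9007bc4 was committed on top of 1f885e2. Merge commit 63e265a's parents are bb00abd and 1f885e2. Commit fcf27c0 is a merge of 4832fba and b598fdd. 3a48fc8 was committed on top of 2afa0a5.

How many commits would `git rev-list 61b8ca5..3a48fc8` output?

Reachable from 3a48fc8: {1a29163, 1f885e2, 2afa0a5, 3a48fc8, 4832fba, 63e265a, 8250df3, b598fdd, bb00abd, c0fccda, f7a9a39, fcf27c0}.
Reachable from 61b8ca5: {61b8ca5, 8250df3}.
In 3a48fc8's history but not 61b8ca5's: {1a29163, 1f885e2, 2afa0a5, 3a48fc8, 4832fba, 63e265a, b598fdd, bb00abd, c0fccda, f7a9a39, fcf27c0} — 11 commits.

11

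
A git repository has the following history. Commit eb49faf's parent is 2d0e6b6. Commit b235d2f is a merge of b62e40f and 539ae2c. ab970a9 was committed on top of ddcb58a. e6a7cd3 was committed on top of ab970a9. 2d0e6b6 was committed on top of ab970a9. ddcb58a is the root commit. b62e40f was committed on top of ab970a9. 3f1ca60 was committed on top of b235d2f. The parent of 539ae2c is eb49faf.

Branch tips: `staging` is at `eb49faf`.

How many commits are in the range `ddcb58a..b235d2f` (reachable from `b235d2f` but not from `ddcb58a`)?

6

Reachable from b235d2f: {2d0e6b6, 539ae2c, ab970a9, b235d2f, b62e40f, ddcb58a, eb49faf}.
Reachable from ddcb58a: {ddcb58a}.
In b235d2f's history but not ddcb58a's: {2d0e6b6, 539ae2c, ab970a9, b235d2f, b62e40f, eb49faf} — 6 commits.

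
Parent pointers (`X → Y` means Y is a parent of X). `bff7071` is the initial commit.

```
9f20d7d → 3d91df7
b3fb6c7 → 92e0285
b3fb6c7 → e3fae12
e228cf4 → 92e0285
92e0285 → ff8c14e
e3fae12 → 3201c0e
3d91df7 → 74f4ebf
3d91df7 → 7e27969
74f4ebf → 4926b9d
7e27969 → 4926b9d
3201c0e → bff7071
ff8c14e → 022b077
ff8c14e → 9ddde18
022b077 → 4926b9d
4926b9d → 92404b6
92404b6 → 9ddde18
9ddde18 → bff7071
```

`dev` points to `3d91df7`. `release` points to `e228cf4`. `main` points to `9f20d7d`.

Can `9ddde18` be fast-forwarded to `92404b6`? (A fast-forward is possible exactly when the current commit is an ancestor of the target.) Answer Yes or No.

Yes

A fast-forward from 9ddde18 to 92404b6 is possible iff 9ddde18 is an ancestor of 92404b6.
Ancestors of 92404b6: {92404b6, 9ddde18, bff7071}.
9ddde18 is among them, so fast-forward is possible.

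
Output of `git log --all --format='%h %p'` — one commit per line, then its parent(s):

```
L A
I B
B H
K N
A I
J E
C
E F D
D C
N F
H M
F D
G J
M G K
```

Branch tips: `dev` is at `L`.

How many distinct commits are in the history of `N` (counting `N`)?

Walking parent pointers from N: reachable set = {C, D, F, N}.
That is 4 commits.

4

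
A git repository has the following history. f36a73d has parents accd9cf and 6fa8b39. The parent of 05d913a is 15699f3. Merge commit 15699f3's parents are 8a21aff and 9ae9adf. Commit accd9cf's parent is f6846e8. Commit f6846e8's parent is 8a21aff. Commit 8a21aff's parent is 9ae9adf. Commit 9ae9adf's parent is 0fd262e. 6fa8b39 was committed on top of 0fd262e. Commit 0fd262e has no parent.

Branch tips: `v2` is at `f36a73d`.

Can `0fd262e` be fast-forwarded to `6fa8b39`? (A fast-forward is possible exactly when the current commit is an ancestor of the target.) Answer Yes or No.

A fast-forward from 0fd262e to 6fa8b39 is possible iff 0fd262e is an ancestor of 6fa8b39.
Ancestors of 6fa8b39: {0fd262e, 6fa8b39}.
0fd262e is among them, so fast-forward is possible.

Yes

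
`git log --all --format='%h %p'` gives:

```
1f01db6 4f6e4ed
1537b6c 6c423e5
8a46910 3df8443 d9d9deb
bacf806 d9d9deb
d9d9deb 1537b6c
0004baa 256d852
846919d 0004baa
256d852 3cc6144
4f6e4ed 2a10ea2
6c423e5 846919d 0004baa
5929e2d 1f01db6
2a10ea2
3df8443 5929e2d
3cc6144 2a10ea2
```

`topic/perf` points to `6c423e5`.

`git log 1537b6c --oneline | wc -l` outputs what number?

Walking parent pointers from 1537b6c: reachable set = {0004baa, 1537b6c, 256d852, 2a10ea2, 3cc6144, 6c423e5, 846919d}.
That is 7 commits.

7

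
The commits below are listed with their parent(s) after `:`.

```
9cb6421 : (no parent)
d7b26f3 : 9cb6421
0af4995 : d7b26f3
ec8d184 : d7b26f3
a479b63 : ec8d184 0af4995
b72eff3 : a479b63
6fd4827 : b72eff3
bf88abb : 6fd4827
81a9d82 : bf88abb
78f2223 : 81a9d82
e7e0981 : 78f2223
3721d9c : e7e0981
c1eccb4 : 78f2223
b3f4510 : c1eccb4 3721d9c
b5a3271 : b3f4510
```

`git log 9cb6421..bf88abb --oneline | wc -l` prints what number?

Reachable from bf88abb: {0af4995, 6fd4827, 9cb6421, a479b63, b72eff3, bf88abb, d7b26f3, ec8d184}.
Reachable from 9cb6421: {9cb6421}.
In bf88abb's history but not 9cb6421's: {0af4995, 6fd4827, a479b63, b72eff3, bf88abb, d7b26f3, ec8d184} — 7 commits.

7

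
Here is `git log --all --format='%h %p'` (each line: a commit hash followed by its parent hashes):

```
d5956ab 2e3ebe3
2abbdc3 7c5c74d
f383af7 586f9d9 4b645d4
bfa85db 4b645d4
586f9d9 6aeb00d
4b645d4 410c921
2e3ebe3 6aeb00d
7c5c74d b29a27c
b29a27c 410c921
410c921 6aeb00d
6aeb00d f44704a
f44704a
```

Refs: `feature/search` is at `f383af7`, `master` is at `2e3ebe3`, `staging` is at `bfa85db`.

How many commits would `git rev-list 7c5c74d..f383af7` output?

3

Reachable from f383af7: {410c921, 4b645d4, 586f9d9, 6aeb00d, f383af7, f44704a}.
Reachable from 7c5c74d: {410c921, 6aeb00d, 7c5c74d, b29a27c, f44704a}.
In f383af7's history but not 7c5c74d's: {4b645d4, 586f9d9, f383af7} — 3 commits.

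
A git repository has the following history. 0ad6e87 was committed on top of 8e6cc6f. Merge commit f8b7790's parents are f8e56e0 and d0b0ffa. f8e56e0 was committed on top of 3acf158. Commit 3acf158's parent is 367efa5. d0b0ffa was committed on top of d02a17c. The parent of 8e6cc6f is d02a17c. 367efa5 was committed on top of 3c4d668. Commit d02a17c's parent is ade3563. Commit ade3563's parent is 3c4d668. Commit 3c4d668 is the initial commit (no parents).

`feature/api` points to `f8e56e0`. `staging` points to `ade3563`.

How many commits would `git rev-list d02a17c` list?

3

Walking parent pointers from d02a17c: reachable set = {3c4d668, ade3563, d02a17c}.
That is 3 commits.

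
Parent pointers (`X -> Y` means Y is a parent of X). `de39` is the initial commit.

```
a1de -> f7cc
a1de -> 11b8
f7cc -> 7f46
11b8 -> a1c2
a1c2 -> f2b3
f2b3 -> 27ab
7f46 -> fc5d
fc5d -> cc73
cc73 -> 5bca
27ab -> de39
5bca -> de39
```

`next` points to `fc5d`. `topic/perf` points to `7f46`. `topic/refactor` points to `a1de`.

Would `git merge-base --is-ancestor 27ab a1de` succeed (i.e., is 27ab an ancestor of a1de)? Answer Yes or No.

Yes

Ancestors of a1de (commits reachable by following parents): {11b8, 27ab, 5bca, 7f46, a1c2, a1de, cc73, de39, f2b3, f7cc, fc5d}.
27ab is in that set, so it is an ancestor of a1de.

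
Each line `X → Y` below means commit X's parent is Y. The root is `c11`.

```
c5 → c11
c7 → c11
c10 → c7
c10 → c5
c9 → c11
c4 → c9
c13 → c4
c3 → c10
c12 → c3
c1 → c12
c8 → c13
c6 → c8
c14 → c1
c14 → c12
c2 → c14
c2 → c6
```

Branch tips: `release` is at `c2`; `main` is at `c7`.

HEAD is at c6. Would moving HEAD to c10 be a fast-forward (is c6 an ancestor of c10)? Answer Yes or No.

No

A fast-forward from c6 to c10 is possible iff c6 is an ancestor of c10.
Ancestors of c10: {c10, c11, c5, c7}.
c6 is not among them, so fast-forward is not possible.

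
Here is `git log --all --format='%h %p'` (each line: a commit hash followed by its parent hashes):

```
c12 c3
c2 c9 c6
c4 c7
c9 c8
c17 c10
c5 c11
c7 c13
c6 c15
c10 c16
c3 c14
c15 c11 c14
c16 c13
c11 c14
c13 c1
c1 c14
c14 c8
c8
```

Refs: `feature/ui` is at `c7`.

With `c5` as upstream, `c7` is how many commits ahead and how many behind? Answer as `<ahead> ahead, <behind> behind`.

Reachable from c7: {c1, c13, c14, c7, c8}.
Reachable from c5: {c11, c14, c5, c8}.
Only in c7's history (ahead): {c1, c13, c7} — 3.
Only in c5's history (behind): {c11, c5} — 2.

3 ahead, 2 behind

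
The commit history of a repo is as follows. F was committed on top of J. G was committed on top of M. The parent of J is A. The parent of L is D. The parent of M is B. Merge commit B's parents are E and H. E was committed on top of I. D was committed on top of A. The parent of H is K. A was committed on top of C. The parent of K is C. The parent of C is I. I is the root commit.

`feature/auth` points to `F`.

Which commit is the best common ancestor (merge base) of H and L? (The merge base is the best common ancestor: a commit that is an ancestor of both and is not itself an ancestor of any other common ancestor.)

C

Ancestors of H: {C, H, I, K}.
Ancestors of L: {A, C, D, I, L}.
Common ancestors: {C, I}.
Among these, C is not an ancestor of any other common ancestor — it is the merge base.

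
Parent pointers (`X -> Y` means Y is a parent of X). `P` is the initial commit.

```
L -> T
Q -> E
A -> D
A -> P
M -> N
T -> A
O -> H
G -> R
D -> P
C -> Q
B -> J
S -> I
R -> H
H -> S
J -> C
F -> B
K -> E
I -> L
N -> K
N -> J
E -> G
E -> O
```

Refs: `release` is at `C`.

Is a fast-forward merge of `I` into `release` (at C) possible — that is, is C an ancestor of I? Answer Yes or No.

No

A fast-forward from C to I is possible iff C is an ancestor of I.
Ancestors of I: {A, D, I, L, P, T}.
C is not among them, so fast-forward is not possible.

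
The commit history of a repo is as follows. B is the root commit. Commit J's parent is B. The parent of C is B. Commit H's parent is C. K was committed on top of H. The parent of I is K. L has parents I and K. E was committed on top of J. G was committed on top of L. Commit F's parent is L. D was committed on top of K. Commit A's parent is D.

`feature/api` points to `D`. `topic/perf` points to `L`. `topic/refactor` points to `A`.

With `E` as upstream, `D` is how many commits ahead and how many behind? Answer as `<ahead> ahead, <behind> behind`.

Reachable from D: {B, C, D, H, K}.
Reachable from E: {B, E, J}.
Only in D's history (ahead): {C, D, H, K} — 4.
Only in E's history (behind): {E, J} — 2.

4 ahead, 2 behind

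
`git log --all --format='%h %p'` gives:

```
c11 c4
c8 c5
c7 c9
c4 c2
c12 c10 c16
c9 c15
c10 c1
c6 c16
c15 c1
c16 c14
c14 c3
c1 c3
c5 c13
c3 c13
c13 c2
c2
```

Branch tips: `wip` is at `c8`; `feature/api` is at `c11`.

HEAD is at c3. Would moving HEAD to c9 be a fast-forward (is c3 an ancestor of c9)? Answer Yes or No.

Yes

A fast-forward from c3 to c9 is possible iff c3 is an ancestor of c9.
Ancestors of c9: {c1, c13, c15, c2, c3, c9}.
c3 is among them, so fast-forward is possible.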